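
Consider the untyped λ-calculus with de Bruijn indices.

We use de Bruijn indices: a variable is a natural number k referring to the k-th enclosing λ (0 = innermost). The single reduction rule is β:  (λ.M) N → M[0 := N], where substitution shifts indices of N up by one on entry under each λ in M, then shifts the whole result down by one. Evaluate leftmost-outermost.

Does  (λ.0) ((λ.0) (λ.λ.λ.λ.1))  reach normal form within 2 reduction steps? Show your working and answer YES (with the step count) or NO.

Answer: YES — reaches normal form λ.λ.λ.λ.1 in 2 ≤ 2 steps

Working:
  start: (λ.0) ((λ.0) (λ.λ.λ.λ.1))
  →1  (λ.0) (λ.λ.λ.λ.1)
  →2  λ.λ.λ.λ.1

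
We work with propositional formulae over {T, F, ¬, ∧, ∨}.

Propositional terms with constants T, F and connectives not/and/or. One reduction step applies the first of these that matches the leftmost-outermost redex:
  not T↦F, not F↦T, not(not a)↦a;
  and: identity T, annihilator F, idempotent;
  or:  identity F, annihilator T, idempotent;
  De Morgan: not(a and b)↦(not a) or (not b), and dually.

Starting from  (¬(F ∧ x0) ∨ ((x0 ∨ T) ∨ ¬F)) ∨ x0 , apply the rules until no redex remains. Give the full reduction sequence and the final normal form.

Answer: normal form = T  (in 5 steps)

Working:
  start: (¬(F ∧ x0) ∨ ((x0 ∨ T) ∨ ¬F)) ∨ x0
  step 1: ((¬F ∨ ¬x0) ∨ ((x0 ∨ T) ∨ ¬F)) ∨ x0
  step 2: ((T ∨ ¬x0) ∨ ((x0 ∨ T) ∨ ¬F)) ∨ x0
  step 3: (T ∨ ((x0 ∨ T) ∨ ¬F)) ∨ x0
  step 4: T ∨ x0
  step 5: T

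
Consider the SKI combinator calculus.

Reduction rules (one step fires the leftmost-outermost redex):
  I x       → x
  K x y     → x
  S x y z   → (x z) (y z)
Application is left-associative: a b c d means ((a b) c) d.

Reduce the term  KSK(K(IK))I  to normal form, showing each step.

  start: KSK(K(IK))I
  →1  S(K(IK))I
  →2  S(KK)I

Answer: normal form = S(KK)I  (in 2 steps)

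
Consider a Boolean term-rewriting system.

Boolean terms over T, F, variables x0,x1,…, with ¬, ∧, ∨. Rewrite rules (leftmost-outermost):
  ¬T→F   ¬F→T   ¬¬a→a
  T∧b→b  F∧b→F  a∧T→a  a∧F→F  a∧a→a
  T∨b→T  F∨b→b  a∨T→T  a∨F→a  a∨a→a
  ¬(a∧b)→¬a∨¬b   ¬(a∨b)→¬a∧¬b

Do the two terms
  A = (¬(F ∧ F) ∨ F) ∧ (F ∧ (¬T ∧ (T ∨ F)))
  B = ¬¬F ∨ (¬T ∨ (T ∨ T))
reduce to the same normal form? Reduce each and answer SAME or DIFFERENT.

Term A:
  start: (¬(F ∧ F) ∨ F) ∧ (F ∧ (¬T ∧ (T ∨ F)))
  [1] ¬(F ∧ F) ∧ (F ∧ (¬T ∧ (T ∨ F)))
  [2] (¬F ∨ ¬F) ∧ (F ∧ (¬T ∧ (T ∨ F)))
  [3] ¬F ∧ (F ∧ (¬T ∧ (T ∨ F)))
  [4] T ∧ (F ∧ (¬T ∧ (T ∨ F)))
  [5] F ∧ (¬T ∧ (T ∨ F))
  [6] F

Term B:
  start: ¬¬F ∨ (¬T ∨ (T ∨ T))
  [1] F ∨ (¬T ∨ (T ∨ T))
  [2] ¬T ∨ (T ∨ T)
  [3] F ∨ (T ∨ T)
  [4] T ∨ T
  [5] T

Answer: DIFFERENT — A ⇓ F, B ⇓ T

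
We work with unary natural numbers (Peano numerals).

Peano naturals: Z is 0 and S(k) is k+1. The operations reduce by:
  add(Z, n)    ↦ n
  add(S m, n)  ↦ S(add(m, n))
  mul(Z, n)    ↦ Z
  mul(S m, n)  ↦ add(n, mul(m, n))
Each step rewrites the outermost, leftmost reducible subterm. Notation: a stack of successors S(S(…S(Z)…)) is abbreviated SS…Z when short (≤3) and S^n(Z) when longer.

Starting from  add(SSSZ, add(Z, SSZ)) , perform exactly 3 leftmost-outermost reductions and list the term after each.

  start: add(SSSZ, add(Z, SSZ))
  step 1: S(add(SSZ, add(Z, SSZ)))
  step 2: S(S(add(SZ, add(Z, SSZ))))
  step 3: S(S(S(add(Z, add(Z, SSZ)))))

Answer: after 3 steps: S(S(S(add(Z, add(Z, SSZ)))))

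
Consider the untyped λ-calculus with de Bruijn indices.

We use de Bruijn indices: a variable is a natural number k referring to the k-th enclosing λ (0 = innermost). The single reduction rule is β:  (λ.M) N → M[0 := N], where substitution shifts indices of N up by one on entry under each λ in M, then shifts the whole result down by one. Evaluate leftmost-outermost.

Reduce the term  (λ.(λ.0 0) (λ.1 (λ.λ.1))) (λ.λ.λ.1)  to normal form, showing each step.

  start: (λ.(λ.0 0) (λ.1 (λ.λ.1))) (λ.λ.λ.1)
  →1  (λ.0 0) (λ.(λ.λ.λ.1) (λ.λ.1))
  →2  (λ.(λ.λ.λ.1) (λ.λ.1)) (λ.(λ.λ.λ.1) (λ.λ.1))
  →3  (λ.λ.λ.1) (λ.λ.1)
  →4  λ.λ.1

Answer: normal form = λ.λ.1  (in 4 steps)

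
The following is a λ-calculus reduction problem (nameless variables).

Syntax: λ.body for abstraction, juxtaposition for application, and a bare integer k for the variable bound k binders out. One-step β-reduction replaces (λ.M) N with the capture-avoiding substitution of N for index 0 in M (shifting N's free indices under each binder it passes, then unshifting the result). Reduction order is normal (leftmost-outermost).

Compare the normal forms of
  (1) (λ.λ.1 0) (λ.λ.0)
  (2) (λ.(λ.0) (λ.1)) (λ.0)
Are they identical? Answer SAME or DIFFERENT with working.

Term A:
  start: (λ.λ.1 0) (λ.λ.0)
  →1  λ.(λ.λ.0) 0
  →2  λ.λ.0

Term B:
  start: (λ.(λ.0) (λ.1)) (λ.0)
  →1  (λ.0) (λ.λ.0)
  →2  λ.λ.0

Answer: SAME — A ⇓ λ.λ.0, B ⇓ λ.λ.0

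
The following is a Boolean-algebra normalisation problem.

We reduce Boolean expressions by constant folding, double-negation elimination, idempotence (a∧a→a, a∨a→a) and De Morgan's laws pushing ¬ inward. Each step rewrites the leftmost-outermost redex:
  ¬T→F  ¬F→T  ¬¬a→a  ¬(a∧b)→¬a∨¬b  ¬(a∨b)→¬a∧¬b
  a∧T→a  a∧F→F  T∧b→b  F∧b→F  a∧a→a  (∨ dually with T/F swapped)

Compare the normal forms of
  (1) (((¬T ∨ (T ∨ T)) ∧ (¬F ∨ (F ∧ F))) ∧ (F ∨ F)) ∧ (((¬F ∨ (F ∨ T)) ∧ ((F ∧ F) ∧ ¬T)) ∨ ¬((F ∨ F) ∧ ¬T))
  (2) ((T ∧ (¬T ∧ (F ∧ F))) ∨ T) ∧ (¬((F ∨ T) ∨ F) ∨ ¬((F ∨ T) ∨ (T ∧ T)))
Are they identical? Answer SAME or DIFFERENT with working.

Answer: SAME — A ⇓ F, B ⇓ F

Working:
Term A:
  start: (((¬T ∨ (T ∨ T)) ∧ (¬F ∨ (F ∧ F))) ∧ (F ∨ F)) ∧ (((¬F ∨ (F ∨ T)) ∧ ((F ∧ F) ∧ ¬T)) ∨ ¬((F ∨ F) ∧ ¬T))
  →1  (((F ∨ (T ∨ T)) ∧ (¬F ∨ (F ∧ F))) ∧ (F ∨ F)) ∧ (((¬F ∨ (F ∨ T)) ∧ ((F ∧ F) ∧ ¬T)) ∨ ¬((F ∨ F) ∧ ¬T))
  →2  (((T ∨ T) ∧ (¬F ∨ (F ∧ F))) ∧ (F ∨ F)) ∧ (((¬F ∨ (F ∨ T)) ∧ ((F ∧ F) ∧ ¬T)) ∨ ¬((F ∨ F) ∧ ¬T))
  →3  ((T ∧ (¬F ∨ (F ∧ F))) ∧ (F ∨ F)) ∧ (((¬F ∨ (F ∨ T)) ∧ ((F ∧ F) ∧ ¬T)) ∨ ¬((F ∨ F) ∧ ¬T))
  →4  ((¬F ∨ (F ∧ F)) ∧ (F ∨ F)) ∧ (((¬F ∨ (F ∨ T)) ∧ ((F ∧ F) ∧ ¬T)) ∨ ¬((F ∨ F) ∧ ¬T))
  →5  ((T ∨ (F ∧ F)) ∧ (F ∨ F)) ∧ (((¬F ∨ (F ∨ T)) ∧ ((F ∧ F) ∧ ¬T)) ∨ ¬((F ∨ F) ∧ ¬T))
  →6  (T ∧ (F ∨ F)) ∧ (((¬F ∨ (F ∨ T)) ∧ ((F ∧ F) ∧ ¬T)) ∨ ¬((F ∨ F) ∧ ¬T))
  →7  (F ∨ F) ∧ (((¬F ∨ (F ∨ T)) ∧ ((F ∧ F) ∧ ¬T)) ∨ ¬((F ∨ F) ∧ ¬T))
  →8  F ∧ (((¬F ∨ (F ∨ T)) ∧ ((F ∧ F) ∧ ¬T)) ∨ ¬((F ∨ F) ∧ ¬T))
  →9  F

Term B:
  start: ((T ∧ (¬T ∧ (F ∧ F))) ∨ T) ∧ (¬((F ∨ T) ∨ F) ∨ ¬((F ∨ T) ∨ (T ∧ T)))
  →1  T ∧ (¬((F ∨ T) ∨ F) ∨ ¬((F ∨ T) ∨ (T ∧ T)))
  →2  ¬((F ∨ T) ∨ F) ∨ ¬((F ∨ T) ∨ (T ∧ T))
  →3  (¬(F ∨ T) ∧ ¬F) ∨ ¬((F ∨ T) ∨ (T ∧ T))
  →4  ((¬F ∧ ¬T) ∧ ¬F) ∨ ¬((F ∨ T) ∨ (T ∧ T))
  →5  ((T ∧ ¬T) ∧ ¬F) ∨ ¬((F ∨ T) ∨ (T ∧ T))
  →6  (¬T ∧ ¬F) ∨ ¬((F ∨ T) ∨ (T ∧ T))
  →7  (F ∧ ¬F) ∨ ¬((F ∨ T) ∨ (T ∧ T))
  →8  F ∨ ¬((F ∨ T) ∨ (T ∧ T))
  →9  ¬((F ∨ T) ∨ (T ∧ T))
  →10  ¬(F ∨ T) ∧ ¬(T ∧ T)
  →11  (¬F ∧ ¬T) ∧ ¬(T ∧ T)
  →12  (T ∧ ¬T) ∧ ¬(T ∧ T)
  →13  ¬T ∧ ¬(T ∧ T)
  →14  F ∧ ¬(T ∧ T)
  →15  F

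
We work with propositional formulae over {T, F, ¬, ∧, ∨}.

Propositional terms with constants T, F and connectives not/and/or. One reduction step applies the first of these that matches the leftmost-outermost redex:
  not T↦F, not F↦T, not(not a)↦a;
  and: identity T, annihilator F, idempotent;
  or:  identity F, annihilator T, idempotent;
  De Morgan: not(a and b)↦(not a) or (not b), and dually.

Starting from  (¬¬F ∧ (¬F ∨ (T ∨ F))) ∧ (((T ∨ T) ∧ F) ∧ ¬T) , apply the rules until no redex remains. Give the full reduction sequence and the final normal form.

  start: (¬¬F ∧ (¬F ∨ (T ∨ F))) ∧ (((T ∨ T) ∧ F) ∧ ¬T)
  step 1: (F ∧ (¬F ∨ (T ∨ F))) ∧ (((T ∨ T) ∧ F) ∧ ¬T)
  step 2: F ∧ (((T ∨ T) ∧ F) ∧ ¬T)
  step 3: F

Answer: normal form = F  (in 3 steps)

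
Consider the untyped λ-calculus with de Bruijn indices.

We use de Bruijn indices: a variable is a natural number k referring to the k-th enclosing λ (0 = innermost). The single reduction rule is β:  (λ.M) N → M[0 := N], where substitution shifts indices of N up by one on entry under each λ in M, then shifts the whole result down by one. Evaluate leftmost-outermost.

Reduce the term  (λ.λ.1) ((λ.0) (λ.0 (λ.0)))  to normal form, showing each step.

  start: (λ.λ.1) ((λ.0) (λ.0 (λ.0)))
  step 1: λ.(λ.0) (λ.0 (λ.0))
  step 2: λ.λ.0 (λ.0)

Answer: normal form = λ.λ.0 (λ.0)  (in 2 steps)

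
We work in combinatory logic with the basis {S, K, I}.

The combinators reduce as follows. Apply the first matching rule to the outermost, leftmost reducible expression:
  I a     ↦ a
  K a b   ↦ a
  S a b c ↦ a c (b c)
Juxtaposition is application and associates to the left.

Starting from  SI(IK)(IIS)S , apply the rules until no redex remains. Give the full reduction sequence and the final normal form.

  start: SI(IK)(IIS)S
  [1] I(IIS)(IK(IIS))S
  [2] IIS(IK(IIS))S
  [3] IS(IK(IIS))S
  [4] S(IK(IIS))S
  [5] S(K(IIS))S
  [6] S(K(IS))S
  [7] S(KS)S

Answer: normal form = S(KS)S  (in 7 steps)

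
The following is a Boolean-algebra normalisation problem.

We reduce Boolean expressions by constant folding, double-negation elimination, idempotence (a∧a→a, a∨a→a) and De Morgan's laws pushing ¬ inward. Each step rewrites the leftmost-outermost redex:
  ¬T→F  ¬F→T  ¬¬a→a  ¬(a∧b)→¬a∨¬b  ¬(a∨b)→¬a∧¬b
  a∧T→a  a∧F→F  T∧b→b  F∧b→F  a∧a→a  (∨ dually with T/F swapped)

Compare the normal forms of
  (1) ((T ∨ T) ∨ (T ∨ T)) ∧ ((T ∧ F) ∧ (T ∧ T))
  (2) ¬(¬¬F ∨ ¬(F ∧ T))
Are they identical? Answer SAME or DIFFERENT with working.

Term A:
  start: ((T ∨ T) ∨ (T ∨ T)) ∧ ((T ∧ F) ∧ (T ∧ T))
  [1] (T ∨ T) ∧ ((T ∧ F) ∧ (T ∧ T))
  [2] T ∧ ((T ∧ F) ∧ (T ∧ T))
  [3] (T ∧ F) ∧ (T ∧ T)
  [4] F ∧ (T ∧ T)
  [5] F

Term B:
  start: ¬(¬¬F ∨ ¬(F ∧ T))
  [1] ¬¬¬F ∧ ¬¬(F ∧ T)
  [2] ¬F ∧ ¬¬(F ∧ T)
  [3] T ∧ ¬¬(F ∧ T)
  [4] ¬¬(F ∧ T)
  [5] F ∧ T
  [6] F

Answer: SAME — A ⇓ F, B ⇓ F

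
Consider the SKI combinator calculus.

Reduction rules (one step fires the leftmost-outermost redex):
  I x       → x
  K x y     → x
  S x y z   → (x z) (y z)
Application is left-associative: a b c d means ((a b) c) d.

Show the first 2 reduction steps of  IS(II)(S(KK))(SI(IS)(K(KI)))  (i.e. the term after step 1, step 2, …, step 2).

Answer: after 2 steps: II(SI(IS)(K(KI)))(S(KK)(SI(IS)(K(KI))))

Derivation:
  start: IS(II)(S(KK))(SI(IS)(K(KI)))
  [1] S(II)(S(KK))(SI(IS)(K(KI)))
  [2] II(SI(IS)(K(KI)))(S(KK)(SI(IS)(K(KI))))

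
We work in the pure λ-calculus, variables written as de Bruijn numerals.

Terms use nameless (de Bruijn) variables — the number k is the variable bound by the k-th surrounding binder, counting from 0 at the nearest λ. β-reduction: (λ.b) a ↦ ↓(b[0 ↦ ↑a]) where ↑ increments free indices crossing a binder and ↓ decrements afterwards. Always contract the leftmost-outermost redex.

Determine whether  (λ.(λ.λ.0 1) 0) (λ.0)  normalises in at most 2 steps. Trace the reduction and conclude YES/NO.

Answer: YES — reaches normal form λ.0 (λ.0) in 2 ≤ 2 steps

Working:
  start: (λ.(λ.λ.0 1) 0) (λ.0)
  →1  (λ.λ.0 1) (λ.0)
  →2  λ.0 (λ.0)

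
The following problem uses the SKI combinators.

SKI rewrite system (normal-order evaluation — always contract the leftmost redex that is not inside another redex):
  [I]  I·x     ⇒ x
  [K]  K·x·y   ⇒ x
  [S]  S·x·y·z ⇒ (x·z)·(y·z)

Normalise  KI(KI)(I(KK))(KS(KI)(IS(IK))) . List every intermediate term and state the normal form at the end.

Answer: normal form = K  (in 4 steps)

Derivation:
  start: KI(KI)(I(KK))(KS(KI)(IS(IK)))
  →1  I(I(KK))(KS(KI)(IS(IK)))
  →2  I(KK)(KS(KI)(IS(IK)))
  →3  KK(KS(KI)(IS(IK)))
  →4  K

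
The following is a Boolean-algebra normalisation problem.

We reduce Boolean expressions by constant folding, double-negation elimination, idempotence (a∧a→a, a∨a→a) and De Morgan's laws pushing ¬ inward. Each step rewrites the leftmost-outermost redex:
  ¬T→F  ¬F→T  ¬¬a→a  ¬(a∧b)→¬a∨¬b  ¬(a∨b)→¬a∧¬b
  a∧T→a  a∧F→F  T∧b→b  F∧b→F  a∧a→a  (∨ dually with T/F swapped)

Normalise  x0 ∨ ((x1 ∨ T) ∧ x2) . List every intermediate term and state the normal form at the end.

  start: x0 ∨ ((x1 ∨ T) ∧ x2)
  [1] x0 ∨ (T ∧ x2)
  [2] x0 ∨ x2

Answer: normal form = x0 ∨ x2  (in 2 steps)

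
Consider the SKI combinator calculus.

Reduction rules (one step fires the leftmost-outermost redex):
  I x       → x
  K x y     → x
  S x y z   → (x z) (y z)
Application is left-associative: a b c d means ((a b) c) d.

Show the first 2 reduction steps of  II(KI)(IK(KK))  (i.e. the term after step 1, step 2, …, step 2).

  start: II(KI)(IK(KK))
  step 1: I(KI)(IK(KK))
  step 2: KI(IK(KK))

Answer: after 2 steps: KI(IK(KK))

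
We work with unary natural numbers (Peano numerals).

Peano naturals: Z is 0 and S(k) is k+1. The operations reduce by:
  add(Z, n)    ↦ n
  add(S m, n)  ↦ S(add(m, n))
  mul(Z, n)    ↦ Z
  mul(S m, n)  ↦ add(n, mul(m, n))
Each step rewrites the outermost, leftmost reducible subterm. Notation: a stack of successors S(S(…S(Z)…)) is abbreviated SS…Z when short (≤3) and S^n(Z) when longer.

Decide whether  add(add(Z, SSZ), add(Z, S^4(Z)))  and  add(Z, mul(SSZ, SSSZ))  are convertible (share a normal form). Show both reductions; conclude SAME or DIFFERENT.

Term A:
  start: add(add(Z, SSZ), add(Z, S^4(Z)))
  [1] add(SSZ, add(Z, S^4(Z)))
  [2] S(add(SZ, add(Z, S^4(Z))))
  [3] S(S(add(Z, add(Z, S^4(Z)))))
  [4] S(S(add(Z, S^4(Z))))
  [5] S^6(Z)

Term B:
  start: add(Z, mul(SSZ, SSSZ))
  [1] mul(SSZ, SSSZ)
  [2] add(SSSZ, mul(SZ, SSSZ))
  [3] S(add(SSZ, mul(SZ, SSSZ)))
  [4] S(S(add(SZ, mul(SZ, SSSZ))))
  [5] S(S(S(add(Z, mul(SZ, SSSZ)))))
  [6] S(S(S(mul(SZ, SSSZ))))
  [7] S(S(S(add(SSSZ, mul(Z, SSSZ)))))
  [8] S(S(S(S(add(SSZ, mul(Z, SSSZ))))))
  [9] S(S(S(S(S(add(SZ, mul(Z, SSSZ)))))))
  [10] S(S(S(S(S(S(add(Z, mul(Z, SSSZ))))))))
  [11] S(S(S(S(S(S(mul(Z, SSSZ)))))))
  [12] S^6(Z)

Answer: SAME — A ⇓ S^6(Z), B ⇓ S^6(Z)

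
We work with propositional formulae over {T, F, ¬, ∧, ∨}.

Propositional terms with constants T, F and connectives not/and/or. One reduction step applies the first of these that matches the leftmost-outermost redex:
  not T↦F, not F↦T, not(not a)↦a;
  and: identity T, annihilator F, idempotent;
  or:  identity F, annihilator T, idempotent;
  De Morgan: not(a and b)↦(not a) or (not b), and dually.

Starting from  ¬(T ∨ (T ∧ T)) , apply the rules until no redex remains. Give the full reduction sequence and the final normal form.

  start: ¬(T ∨ (T ∧ T))
  step 1: ¬T ∧ ¬(T ∧ T)
  step 2: F ∧ ¬(T ∧ T)
  step 3: F

Answer: normal form = F  (in 3 steps)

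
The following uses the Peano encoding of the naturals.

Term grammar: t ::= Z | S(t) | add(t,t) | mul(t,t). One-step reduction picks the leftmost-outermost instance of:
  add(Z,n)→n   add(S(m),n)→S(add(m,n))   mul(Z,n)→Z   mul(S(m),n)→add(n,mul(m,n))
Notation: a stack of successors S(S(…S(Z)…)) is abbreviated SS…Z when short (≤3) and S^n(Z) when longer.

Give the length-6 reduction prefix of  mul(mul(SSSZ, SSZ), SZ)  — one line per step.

Answer: after 6 steps: S(mul(S(add(Z, mul(SSZ, SSZ))), SZ))

Derivation:
  start: mul(mul(SSSZ, SSZ), SZ)
  step 1: mul(add(SSZ, mul(SSZ, SSZ)), SZ)
  step 2: mul(S(add(SZ, mul(SSZ, SSZ))), SZ)
  step 3: add(SZ, mul(add(SZ, mul(SSZ, SSZ)), SZ))
  step 4: S(add(Z, mul(add(SZ, mul(SSZ, SSZ)), SZ)))
  step 5: S(mul(add(SZ, mul(SSZ, SSZ)), SZ))
  step 6: S(mul(S(add(Z, mul(SSZ, SSZ))), SZ))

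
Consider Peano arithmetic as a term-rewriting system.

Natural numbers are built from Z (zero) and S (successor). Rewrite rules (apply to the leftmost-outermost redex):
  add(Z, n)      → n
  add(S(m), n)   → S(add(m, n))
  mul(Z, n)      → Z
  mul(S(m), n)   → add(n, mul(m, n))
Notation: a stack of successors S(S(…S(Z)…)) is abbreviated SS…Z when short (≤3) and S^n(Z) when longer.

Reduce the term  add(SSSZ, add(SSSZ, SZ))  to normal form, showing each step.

  start: add(SSSZ, add(SSSZ, SZ))
  step 1: S(add(SSZ, add(SSSZ, SZ)))
  step 2: S(S(add(SZ, add(SSSZ, SZ))))
  step 3: S(S(S(add(Z, add(SSSZ, SZ)))))
  step 4: S(S(S(add(SSSZ, SZ))))
  step 5: S(S(S(S(add(SSZ, SZ)))))
  step 6: S(S(S(S(S(add(SZ, SZ))))))
  step 7: S(S(S(S(S(S(add(Z, SZ)))))))
  step 8: S^7(Z)

Answer: normal form = S^7(Z)  (in 8 steps)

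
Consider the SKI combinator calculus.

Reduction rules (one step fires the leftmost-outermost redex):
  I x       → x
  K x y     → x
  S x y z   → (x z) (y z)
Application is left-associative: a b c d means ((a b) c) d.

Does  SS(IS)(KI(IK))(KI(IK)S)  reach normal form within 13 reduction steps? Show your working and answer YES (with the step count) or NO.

Answer: YES — reaches normal form S(SIS) in 10 ≤ 13 steps

Derivation:
  start: SS(IS)(KI(IK))(KI(IK)S)
  →1  S(KI(IK))(IS(KI(IK)))(KI(IK)S)
  →2  KI(IK)(KI(IK)S)(IS(KI(IK))(KI(IK)S))
  →3  I(KI(IK)S)(IS(KI(IK))(KI(IK)S))
  →4  KI(IK)S(IS(KI(IK))(KI(IK)S))
  →5  IS(IS(KI(IK))(KI(IK)S))
  →6  S(IS(KI(IK))(KI(IK)S))
  →7  S(S(KI(IK))(KI(IK)S))
  →8  S(SI(KI(IK)S))
  →9  S(SI(IS))
  →10  S(SIS)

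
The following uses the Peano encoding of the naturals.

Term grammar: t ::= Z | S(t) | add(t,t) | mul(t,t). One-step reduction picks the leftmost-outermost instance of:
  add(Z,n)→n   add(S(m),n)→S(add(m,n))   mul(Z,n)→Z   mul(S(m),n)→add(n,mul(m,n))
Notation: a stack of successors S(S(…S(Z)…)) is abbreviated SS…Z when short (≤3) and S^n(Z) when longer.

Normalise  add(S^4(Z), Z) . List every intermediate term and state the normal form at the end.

Answer: normal form = S^4(Z)  (in 5 steps)

Working:
  start: add(S^4(Z), Z)
  [1] S(add(SSSZ, Z))
  [2] S(S(add(SSZ, Z)))
  [3] S(S(S(add(SZ, Z))))
  [4] S(S(S(S(add(Z, Z)))))
  [5] S^4(Z)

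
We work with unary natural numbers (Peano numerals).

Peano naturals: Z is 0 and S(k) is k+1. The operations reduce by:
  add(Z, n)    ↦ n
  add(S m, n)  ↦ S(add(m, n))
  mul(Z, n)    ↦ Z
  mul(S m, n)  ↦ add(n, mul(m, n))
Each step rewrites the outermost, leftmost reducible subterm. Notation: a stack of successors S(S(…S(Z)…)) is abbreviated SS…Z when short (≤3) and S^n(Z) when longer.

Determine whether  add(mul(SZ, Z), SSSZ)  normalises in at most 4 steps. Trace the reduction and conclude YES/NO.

Answer: YES — reaches normal form SSSZ in 4 ≤ 4 steps

Derivation:
  start: add(mul(SZ, Z), SSSZ)
  →1  add(add(Z, mul(Z, Z)), SSSZ)
  →2  add(mul(Z, Z), SSSZ)
  →3  add(Z, SSSZ)
  →4  SSSZ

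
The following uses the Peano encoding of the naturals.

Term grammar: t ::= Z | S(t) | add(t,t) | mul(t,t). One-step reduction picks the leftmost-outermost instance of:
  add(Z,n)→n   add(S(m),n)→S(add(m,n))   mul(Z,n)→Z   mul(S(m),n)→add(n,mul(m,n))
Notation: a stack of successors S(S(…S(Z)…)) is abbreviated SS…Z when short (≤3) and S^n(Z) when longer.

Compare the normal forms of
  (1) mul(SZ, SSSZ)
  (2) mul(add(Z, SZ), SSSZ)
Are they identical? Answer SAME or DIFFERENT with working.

Answer: SAME — A ⇓ SSSZ, B ⇓ SSSZ

Working:
Term A:
  start: mul(SZ, SSSZ)
  →1  add(SSSZ, mul(Z, SSSZ))
  →2  S(add(SSZ, mul(Z, SSSZ)))
  →3  S(S(add(SZ, mul(Z, SSSZ))))
  →4  S(S(S(add(Z, mul(Z, SSSZ)))))
  →5  S(S(S(mul(Z, SSSZ))))
  →6  SSSZ

Term B:
  start: mul(add(Z, SZ), SSSZ)
  →1  mul(SZ, SSSZ)
  →2  add(SSSZ, mul(Z, SSSZ))
  →3  S(add(SSZ, mul(Z, SSSZ)))
  →4  S(S(add(SZ, mul(Z, SSSZ))))
  →5  S(S(S(add(Z, mul(Z, SSSZ)))))
  →6  S(S(S(mul(Z, SSSZ))))
  →7  SSSZ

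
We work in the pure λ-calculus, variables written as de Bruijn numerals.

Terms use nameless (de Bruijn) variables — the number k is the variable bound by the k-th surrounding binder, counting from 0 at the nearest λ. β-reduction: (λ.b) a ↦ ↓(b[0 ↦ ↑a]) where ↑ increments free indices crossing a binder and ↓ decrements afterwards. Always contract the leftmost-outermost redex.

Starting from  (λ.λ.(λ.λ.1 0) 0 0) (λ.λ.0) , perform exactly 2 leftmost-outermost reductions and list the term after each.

  start: (λ.λ.(λ.λ.1 0) 0 0) (λ.λ.0)
  step 1: λ.(λ.λ.1 0) 0 0
  step 2: λ.(λ.1 0) 0

Answer: after 2 steps: λ.(λ.1 0) 0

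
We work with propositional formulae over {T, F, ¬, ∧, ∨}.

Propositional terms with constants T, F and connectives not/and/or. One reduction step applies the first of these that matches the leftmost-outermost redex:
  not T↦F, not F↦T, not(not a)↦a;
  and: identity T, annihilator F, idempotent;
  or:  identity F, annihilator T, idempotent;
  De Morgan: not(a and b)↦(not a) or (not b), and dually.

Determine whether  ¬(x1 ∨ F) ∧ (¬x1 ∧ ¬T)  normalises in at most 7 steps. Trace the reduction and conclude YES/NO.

Answer: YES — reaches normal form F in 6 ≤ 7 steps

Working:
  start: ¬(x1 ∨ F) ∧ (¬x1 ∧ ¬T)
  step 1: (¬x1 ∧ ¬F) ∧ (¬x1 ∧ ¬T)
  step 2: (¬x1 ∧ T) ∧ (¬x1 ∧ ¬T)
  step 3: ¬x1 ∧ (¬x1 ∧ ¬T)
  step 4: ¬x1 ∧ (¬x1 ∧ F)
  step 5: ¬x1 ∧ F
  step 6: F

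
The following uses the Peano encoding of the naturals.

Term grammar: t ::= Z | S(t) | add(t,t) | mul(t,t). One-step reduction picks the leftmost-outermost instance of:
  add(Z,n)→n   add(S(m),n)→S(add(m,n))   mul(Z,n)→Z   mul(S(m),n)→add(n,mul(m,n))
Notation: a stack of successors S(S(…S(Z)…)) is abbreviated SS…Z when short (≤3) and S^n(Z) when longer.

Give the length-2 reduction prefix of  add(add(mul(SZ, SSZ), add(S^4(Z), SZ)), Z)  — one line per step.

Answer: after 2 steps: add(add(S(add(SZ, mul(Z, SSZ))), add(S^4(Z), SZ)), Z)

Derivation:
  start: add(add(mul(SZ, SSZ), add(S^4(Z), SZ)), Z)
  [1] add(add(add(SSZ, mul(Z, SSZ)), add(S^4(Z), SZ)), Z)
  [2] add(add(S(add(SZ, mul(Z, SSZ))), add(S^4(Z), SZ)), Z)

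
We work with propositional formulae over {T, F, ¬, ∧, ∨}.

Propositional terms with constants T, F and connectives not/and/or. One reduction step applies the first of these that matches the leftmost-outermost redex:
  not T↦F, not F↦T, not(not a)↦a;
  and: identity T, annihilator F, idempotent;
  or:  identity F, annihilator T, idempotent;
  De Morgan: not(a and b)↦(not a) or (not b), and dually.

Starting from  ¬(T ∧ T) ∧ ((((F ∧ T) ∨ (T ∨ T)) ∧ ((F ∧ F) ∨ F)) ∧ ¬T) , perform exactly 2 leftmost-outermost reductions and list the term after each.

  start: ¬(T ∧ T) ∧ ((((F ∧ T) ∨ (T ∨ T)) ∧ ((F ∧ F) ∨ F)) ∧ ¬T)
  →1  (¬T ∨ ¬T) ∧ ((((F ∧ T) ∨ (T ∨ T)) ∧ ((F ∧ F) ∨ F)) ∧ ¬T)
  →2  ¬T ∧ ((((F ∧ T) ∨ (T ∨ T)) ∧ ((F ∧ F) ∨ F)) ∧ ¬T)

Answer: after 2 steps: ¬T ∧ ((((F ∧ T) ∨ (T ∨ T)) ∧ ((F ∧ F) ∨ F)) ∧ ¬T)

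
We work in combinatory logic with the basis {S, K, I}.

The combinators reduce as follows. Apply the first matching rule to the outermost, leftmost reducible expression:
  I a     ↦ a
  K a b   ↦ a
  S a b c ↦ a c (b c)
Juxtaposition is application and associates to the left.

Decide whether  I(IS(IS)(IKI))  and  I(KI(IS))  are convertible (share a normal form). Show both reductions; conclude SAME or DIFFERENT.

Term A:
  start: I(IS(IS)(IKI))
  step 1: IS(IS)(IKI)
  step 2: S(IS)(IKI)
  step 3: SS(IKI)
  step 4: SS(KI)

Term B:
  start: I(KI(IS))
  step 1: KI(IS)
  step 2: I

Answer: DIFFERENT — A ⇓ SS(KI), B ⇓ I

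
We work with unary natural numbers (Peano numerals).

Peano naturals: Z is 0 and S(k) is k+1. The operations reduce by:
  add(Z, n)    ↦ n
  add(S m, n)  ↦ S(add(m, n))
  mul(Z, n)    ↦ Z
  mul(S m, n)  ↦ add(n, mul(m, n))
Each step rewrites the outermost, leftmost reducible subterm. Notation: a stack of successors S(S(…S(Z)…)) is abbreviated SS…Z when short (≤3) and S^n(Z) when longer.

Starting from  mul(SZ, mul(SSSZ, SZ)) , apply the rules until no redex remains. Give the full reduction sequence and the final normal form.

  start: mul(SZ, mul(SSSZ, SZ))
  →1  add(mul(SSSZ, SZ), mul(Z, mul(SSSZ, SZ)))
  →2  add(add(SZ, mul(SSZ, SZ)), mul(Z, mul(SSSZ, SZ)))
  →3  add(S(add(Z, mul(SSZ, SZ))), mul(Z, mul(SSSZ, SZ)))
  →4  S(add(add(Z, mul(SSZ, SZ)), mul(Z, mul(SSSZ, SZ))))
  →5  S(add(mul(SSZ, SZ), mul(Z, mul(SSSZ, SZ))))
  →6  S(add(add(SZ, mul(SZ, SZ)), mul(Z, mul(SSSZ, SZ))))
  →7  S(add(S(add(Z, mul(SZ, SZ))), mul(Z, mul(SSSZ, SZ))))
  →8  S(S(add(add(Z, mul(SZ, SZ)), mul(Z, mul(SSSZ, SZ)))))
  →9  S(S(add(mul(SZ, SZ), mul(Z, mul(SSSZ, SZ)))))
  →10  S(S(add(add(SZ, mul(Z, SZ)), mul(Z, mul(SSSZ, SZ)))))
  →11  S(S(add(S(add(Z, mul(Z, SZ))), mul(Z, mul(SSSZ, SZ)))))
  →12  S(S(S(add(add(Z, mul(Z, SZ)), mul(Z, mul(SSSZ, SZ))))))
  →13  S(S(S(add(mul(Z, SZ), mul(Z, mul(SSSZ, SZ))))))
  →14  S(S(S(add(Z, mul(Z, mul(SSSZ, SZ))))))
  →15  S(S(S(mul(Z, mul(SSSZ, SZ)))))
  →16  SSSZ

Answer: normal form = SSSZ  (in 16 steps)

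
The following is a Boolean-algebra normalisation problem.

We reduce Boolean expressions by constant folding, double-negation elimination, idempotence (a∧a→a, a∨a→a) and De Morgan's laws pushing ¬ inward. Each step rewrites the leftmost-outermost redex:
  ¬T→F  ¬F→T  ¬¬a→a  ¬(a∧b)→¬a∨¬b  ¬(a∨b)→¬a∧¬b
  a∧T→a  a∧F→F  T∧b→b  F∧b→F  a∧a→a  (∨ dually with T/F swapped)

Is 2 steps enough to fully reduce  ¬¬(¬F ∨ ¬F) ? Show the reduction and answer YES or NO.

Answer: NO — after 2 steps the term is ¬F, not yet normal

Reduction:
  start: ¬¬(¬F ∨ ¬F)
  step 1: ¬F ∨ ¬F
  step 2: ¬F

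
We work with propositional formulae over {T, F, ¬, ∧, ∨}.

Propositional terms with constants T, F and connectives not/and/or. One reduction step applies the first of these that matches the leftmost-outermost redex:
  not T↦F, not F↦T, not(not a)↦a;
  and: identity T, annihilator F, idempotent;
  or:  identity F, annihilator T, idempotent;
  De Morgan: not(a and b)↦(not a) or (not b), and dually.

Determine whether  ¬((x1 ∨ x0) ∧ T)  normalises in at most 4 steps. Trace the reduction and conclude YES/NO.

Answer: YES — reaches normal form ¬x1 ∧ ¬x0 in 4 ≤ 4 steps

Working:
  start: ¬((x1 ∨ x0) ∧ T)
  [1] ¬(x1 ∨ x0) ∨ ¬T
  [2] (¬x1 ∧ ¬x0) ∨ ¬T
  [3] (¬x1 ∧ ¬x0) ∨ F
  [4] ¬x1 ∧ ¬x0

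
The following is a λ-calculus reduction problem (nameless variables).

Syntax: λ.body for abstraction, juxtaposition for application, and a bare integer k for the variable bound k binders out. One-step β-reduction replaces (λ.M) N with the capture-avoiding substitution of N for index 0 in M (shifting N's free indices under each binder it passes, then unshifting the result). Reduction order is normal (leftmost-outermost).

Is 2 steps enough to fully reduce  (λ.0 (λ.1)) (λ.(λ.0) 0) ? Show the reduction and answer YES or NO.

  start: (λ.0 (λ.1)) (λ.(λ.0) 0)
  step 1: (λ.(λ.0) 0) (λ.λ.(λ.0) 0)
  step 2: (λ.0) (λ.λ.(λ.0) 0)

Answer: NO — after 2 steps the term is (λ.0) (λ.λ.(λ.0) 0), not yet normal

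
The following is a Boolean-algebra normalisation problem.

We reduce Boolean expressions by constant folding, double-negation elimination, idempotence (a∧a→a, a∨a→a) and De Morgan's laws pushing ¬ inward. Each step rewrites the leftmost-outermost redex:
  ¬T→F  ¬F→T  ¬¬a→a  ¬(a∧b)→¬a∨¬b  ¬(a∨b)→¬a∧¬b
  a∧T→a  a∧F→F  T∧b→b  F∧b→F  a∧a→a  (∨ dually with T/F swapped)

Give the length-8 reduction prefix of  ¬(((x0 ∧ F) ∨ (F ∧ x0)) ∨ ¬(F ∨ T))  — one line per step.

Answer: after 8 steps: (T ∨ ¬x0) ∧ ¬¬(F ∨ T)

Working:
  start: ¬(((x0 ∧ F) ∨ (F ∧ x0)) ∨ ¬(F ∨ T))
  [1] ¬((x0 ∧ F) ∨ (F ∧ x0)) ∧ ¬¬(F ∨ T)
  [2] (¬(x0 ∧ F) ∧ ¬(F ∧ x0)) ∧ ¬¬(F ∨ T)
  [3] ((¬x0 ∨ ¬F) ∧ ¬(F ∧ x0)) ∧ ¬¬(F ∨ T)
  [4] ((¬x0 ∨ T) ∧ ¬(F ∧ x0)) ∧ ¬¬(F ∨ T)
  [5] (T ∧ ¬(F ∧ x0)) ∧ ¬¬(F ∨ T)
  [6] ¬(F ∧ x0) ∧ ¬¬(F ∨ T)
  [7] (¬F ∨ ¬x0) ∧ ¬¬(F ∨ T)
  [8] (T ∨ ¬x0) ∧ ¬¬(F ∨ T)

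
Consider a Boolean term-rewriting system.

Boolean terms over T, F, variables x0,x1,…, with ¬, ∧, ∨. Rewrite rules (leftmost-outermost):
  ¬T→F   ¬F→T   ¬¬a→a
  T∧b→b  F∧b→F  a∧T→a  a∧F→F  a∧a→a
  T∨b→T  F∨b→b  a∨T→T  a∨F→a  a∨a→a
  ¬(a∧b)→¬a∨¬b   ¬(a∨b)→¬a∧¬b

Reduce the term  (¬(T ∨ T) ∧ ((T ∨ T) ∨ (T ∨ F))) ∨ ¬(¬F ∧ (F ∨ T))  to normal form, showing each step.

Answer: normal form = F  (in 12 steps)

Reduction:
  start: (¬(T ∨ T) ∧ ((T ∨ T) ∨ (T ∨ F))) ∨ ¬(¬F ∧ (F ∨ T))
  step 1: ((¬T ∧ ¬T) ∧ ((T ∨ T) ∨ (T ∨ F))) ∨ ¬(¬F ∧ (F ∨ T))
  step 2: (¬T ∧ ((T ∨ T) ∨ (T ∨ F))) ∨ ¬(¬F ∧ (F ∨ T))
  step 3: (F ∧ ((T ∨ T) ∨ (T ∨ F))) ∨ ¬(¬F ∧ (F ∨ T))
  step 4: F ∨ ¬(¬F ∧ (F ∨ T))
  step 5: ¬(¬F ∧ (F ∨ T))
  step 6: ¬¬F ∨ ¬(F ∨ T)
  step 7: F ∨ ¬(F ∨ T)
  step 8: ¬(F ∨ T)
  step 9: ¬F ∧ ¬T
  step 10: T ∧ ¬T
  step 11: ¬T
  step 12: F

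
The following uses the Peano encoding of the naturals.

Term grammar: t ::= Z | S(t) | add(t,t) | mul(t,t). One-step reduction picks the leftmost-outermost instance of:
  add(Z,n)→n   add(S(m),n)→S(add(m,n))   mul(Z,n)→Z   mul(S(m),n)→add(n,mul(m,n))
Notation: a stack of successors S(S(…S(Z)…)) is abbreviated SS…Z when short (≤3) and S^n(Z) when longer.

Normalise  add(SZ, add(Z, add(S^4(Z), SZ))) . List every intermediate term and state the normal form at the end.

  start: add(SZ, add(Z, add(S^4(Z), SZ)))
  [1] S(add(Z, add(Z, add(S^4(Z), SZ))))
  [2] S(add(Z, add(S^4(Z), SZ)))
  [3] S(add(S^4(Z), SZ))
  [4] S(S(add(SSSZ, SZ)))
  [5] S(S(S(add(SSZ, SZ))))
  [6] S(S(S(S(add(SZ, SZ)))))
  [7] S(S(S(S(S(add(Z, SZ))))))
  [8] S^6(Z)

Answer: normal form = S^6(Z)  (in 8 steps)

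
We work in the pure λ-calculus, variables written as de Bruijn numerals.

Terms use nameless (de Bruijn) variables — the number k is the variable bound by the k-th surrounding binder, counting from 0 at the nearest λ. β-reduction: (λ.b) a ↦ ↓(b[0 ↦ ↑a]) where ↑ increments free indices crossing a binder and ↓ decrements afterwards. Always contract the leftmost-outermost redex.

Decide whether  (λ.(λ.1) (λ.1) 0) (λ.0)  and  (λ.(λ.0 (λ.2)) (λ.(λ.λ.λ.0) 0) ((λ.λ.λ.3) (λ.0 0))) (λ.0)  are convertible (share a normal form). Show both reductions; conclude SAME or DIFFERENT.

Answer: SAME — A ⇓ λ.0, B ⇓ λ.0

Derivation:
Term A:
  start: (λ.(λ.1) (λ.1) 0) (λ.0)
  [1] (λ.λ.0) (λ.λ.0) (λ.0)
  [2] (λ.0) (λ.0)
  [3] λ.0

Term B:
  start: (λ.(λ.0 (λ.2)) (λ.(λ.λ.λ.0) 0) ((λ.λ.λ.3) (λ.0 0))) (λ.0)
  [1] (λ.0 (λ.λ.0)) (λ.(λ.λ.λ.0) 0) ((λ.λ.λ.λ.0) (λ.0 0))
  [2] (λ.(λ.λ.λ.0) 0) (λ.λ.0) ((λ.λ.λ.λ.0) (λ.0 0))
  [3] (λ.λ.λ.0) (λ.λ.0) ((λ.λ.λ.λ.0) (λ.0 0))
  [4] (λ.λ.0) ((λ.λ.λ.λ.0) (λ.0 0))
  [5] λ.0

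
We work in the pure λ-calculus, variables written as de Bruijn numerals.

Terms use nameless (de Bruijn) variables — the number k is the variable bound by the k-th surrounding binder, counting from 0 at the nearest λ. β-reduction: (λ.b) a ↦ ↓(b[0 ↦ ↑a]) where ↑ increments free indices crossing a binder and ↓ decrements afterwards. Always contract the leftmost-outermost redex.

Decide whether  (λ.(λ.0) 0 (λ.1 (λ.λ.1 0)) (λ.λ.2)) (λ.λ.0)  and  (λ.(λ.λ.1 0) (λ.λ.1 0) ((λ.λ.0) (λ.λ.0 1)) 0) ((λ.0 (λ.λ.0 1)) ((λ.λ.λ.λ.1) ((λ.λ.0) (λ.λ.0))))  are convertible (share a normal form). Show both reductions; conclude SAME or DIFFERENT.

Term A:
  start: (λ.(λ.0) 0 (λ.1 (λ.λ.1 0)) (λ.λ.2)) (λ.λ.0)
  →1  (λ.0) (λ.λ.0) (λ.(λ.λ.0) (λ.λ.1 0)) (λ.λ.λ.λ.0)
  →2  (λ.λ.0) (λ.(λ.λ.0) (λ.λ.1 0)) (λ.λ.λ.λ.0)
  →3  (λ.0) (λ.λ.λ.λ.0)
  →4  λ.λ.λ.λ.0

Term B:
  start: (λ.(λ.λ.1 0) (λ.λ.1 0) ((λ.λ.0) (λ.λ.0 1)) 0) ((λ.0 (λ.λ.0 1)) ((λ.λ.λ.λ.1) ((λ.λ.0) (λ.λ.0))))
  →1  (λ.λ.1 0) (λ.λ.1 0) ((λ.λ.0) (λ.λ.0 1)) ((λ.0 (λ.λ.0 1)) ((λ.λ.λ.λ.1) ((λ.λ.0) (λ.λ.0))))
  →2  (λ.(λ.λ.1 0) 0) ((λ.λ.0) (λ.λ.0 1)) ((λ.0 (λ.λ.0 1)) ((λ.λ.λ.λ.1) ((λ.λ.0) (λ.λ.0))))
  →3  (λ.λ.1 0) ((λ.λ.0) (λ.λ.0 1)) ((λ.0 (λ.λ.0 1)) ((λ.λ.λ.λ.1) ((λ.λ.0) (λ.λ.0))))
  →4  (λ.(λ.λ.0) (λ.λ.0 1) 0) ((λ.0 (λ.λ.0 1)) ((λ.λ.λ.λ.1) ((λ.λ.0) (λ.λ.0))))
  →5  (λ.λ.0) (λ.λ.0 1) ((λ.0 (λ.λ.0 1)) ((λ.λ.λ.λ.1) ((λ.λ.0) (λ.λ.0))))
  →6  (λ.0) ((λ.0 (λ.λ.0 1)) ((λ.λ.λ.λ.1) ((λ.λ.0) (λ.λ.0))))
  →7  (λ.0 (λ.λ.0 1)) ((λ.λ.λ.λ.1) ((λ.λ.0) (λ.λ.0)))
  →8  (λ.λ.λ.λ.1) ((λ.λ.0) (λ.λ.0)) (λ.λ.0 1)
  →9  (λ.λ.λ.1) (λ.λ.0 1)
  →10  λ.λ.1

Answer: DIFFERENT — A ⇓ λ.λ.λ.λ.0, B ⇓ λ.λ.1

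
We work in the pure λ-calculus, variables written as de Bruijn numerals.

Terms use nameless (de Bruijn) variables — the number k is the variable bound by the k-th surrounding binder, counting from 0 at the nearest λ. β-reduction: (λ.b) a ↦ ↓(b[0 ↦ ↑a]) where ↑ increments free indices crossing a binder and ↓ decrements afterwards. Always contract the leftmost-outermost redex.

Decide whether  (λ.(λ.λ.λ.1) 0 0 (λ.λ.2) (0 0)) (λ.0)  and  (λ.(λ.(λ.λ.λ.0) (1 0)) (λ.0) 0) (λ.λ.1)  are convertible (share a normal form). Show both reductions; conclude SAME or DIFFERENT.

Answer: SAME — A ⇓ λ.0, B ⇓ λ.0

Derivation:
Term A:
  start: (λ.(λ.λ.λ.1) 0 0 (λ.λ.2) (0 0)) (λ.0)
  [1] (λ.λ.λ.1) (λ.0) (λ.0) (λ.λ.λ.0) ((λ.0) (λ.0))
  [2] (λ.λ.1) (λ.0) (λ.λ.λ.0) ((λ.0) (λ.0))
  [3] (λ.λ.0) (λ.λ.λ.0) ((λ.0) (λ.0))
  [4] (λ.0) ((λ.0) (λ.0))
  [5] (λ.0) (λ.0)
  [6] λ.0

Term B:
  start: (λ.(λ.(λ.λ.λ.0) (1 0)) (λ.0) 0) (λ.λ.1)
  [1] (λ.(λ.λ.λ.0) ((λ.λ.1) 0)) (λ.0) (λ.λ.1)
  [2] (λ.λ.λ.0) ((λ.λ.1) (λ.0)) (λ.λ.1)
  [3] (λ.λ.0) (λ.λ.1)
  [4] λ.0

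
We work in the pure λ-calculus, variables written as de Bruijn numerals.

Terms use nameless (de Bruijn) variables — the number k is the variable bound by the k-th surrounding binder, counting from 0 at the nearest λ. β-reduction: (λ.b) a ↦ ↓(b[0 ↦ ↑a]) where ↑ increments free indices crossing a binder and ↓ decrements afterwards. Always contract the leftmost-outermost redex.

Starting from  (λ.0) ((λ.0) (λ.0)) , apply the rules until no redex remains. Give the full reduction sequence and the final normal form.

  start: (λ.0) ((λ.0) (λ.0))
  →1  (λ.0) (λ.0)
  →2  λ.0

Answer: normal form = λ.0  (in 2 steps)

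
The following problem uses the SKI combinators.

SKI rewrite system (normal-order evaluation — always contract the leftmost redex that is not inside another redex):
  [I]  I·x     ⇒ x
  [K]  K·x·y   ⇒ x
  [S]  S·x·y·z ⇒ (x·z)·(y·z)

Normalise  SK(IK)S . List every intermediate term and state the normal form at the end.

  start: SK(IK)S
  [1] KS(IKS)
  [2] S

Answer: normal form = S  (in 2 steps)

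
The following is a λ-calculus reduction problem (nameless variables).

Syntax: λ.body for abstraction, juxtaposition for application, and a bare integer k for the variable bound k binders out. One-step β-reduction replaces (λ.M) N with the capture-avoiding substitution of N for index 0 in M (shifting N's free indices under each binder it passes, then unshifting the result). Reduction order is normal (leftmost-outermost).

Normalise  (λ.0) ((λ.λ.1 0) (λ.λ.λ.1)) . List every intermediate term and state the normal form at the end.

  start: (λ.0) ((λ.λ.1 0) (λ.λ.λ.1))
  step 1: (λ.λ.1 0) (λ.λ.λ.1)
  step 2: λ.(λ.λ.λ.1) 0
  step 3: λ.λ.λ.1

Answer: normal form = λ.λ.λ.1  (in 3 steps)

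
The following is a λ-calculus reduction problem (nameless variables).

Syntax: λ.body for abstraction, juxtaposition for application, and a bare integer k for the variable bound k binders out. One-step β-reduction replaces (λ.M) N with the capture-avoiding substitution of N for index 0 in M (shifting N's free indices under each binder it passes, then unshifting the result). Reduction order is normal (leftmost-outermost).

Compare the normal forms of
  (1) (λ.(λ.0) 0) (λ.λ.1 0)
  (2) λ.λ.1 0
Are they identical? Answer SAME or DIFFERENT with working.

Answer: SAME — A ⇓ λ.λ.1 0, B ⇓ λ.λ.1 0

Working:
Term A:
  start: (λ.(λ.0) 0) (λ.λ.1 0)
  →1  (λ.0) (λ.λ.1 0)
  →2  λ.λ.1 0

Term B:
  start: λ.λ.1 0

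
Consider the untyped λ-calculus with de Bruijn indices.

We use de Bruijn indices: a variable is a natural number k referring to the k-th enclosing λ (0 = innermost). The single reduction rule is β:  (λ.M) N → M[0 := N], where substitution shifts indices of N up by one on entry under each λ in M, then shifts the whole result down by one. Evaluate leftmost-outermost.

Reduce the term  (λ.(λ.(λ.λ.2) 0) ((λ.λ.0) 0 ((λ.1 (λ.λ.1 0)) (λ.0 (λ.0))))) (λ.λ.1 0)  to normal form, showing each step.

Answer: normal form = λ.λ.λ.1 0  (in 8 steps)

Derivation:
  start: (λ.(λ.(λ.λ.2) 0) ((λ.λ.0) 0 ((λ.1 (λ.λ.1 0)) (λ.0 (λ.0))))) (λ.λ.1 0)
  →1  (λ.(λ.λ.2) 0) ((λ.λ.0) (λ.λ.1 0) ((λ.(λ.λ.1 0) (λ.λ.1 0)) (λ.0 (λ.0))))
  →2  (λ.λ.(λ.λ.0) (λ.λ.1 0) ((λ.(λ.λ.1 0) (λ.λ.1 0)) (λ.0 (λ.0)))) ((λ.λ.0) (λ.λ.1 0) ((λ.(λ.λ.1 0) (λ.λ.1 0)) (λ.0 (λ.0))))
  →3  λ.(λ.λ.0) (λ.λ.1 0) ((λ.(λ.λ.1 0) (λ.λ.1 0)) (λ.0 (λ.0)))
  →4  λ.(λ.0) ((λ.(λ.λ.1 0) (λ.λ.1 0)) (λ.0 (λ.0)))
  →5  λ.(λ.(λ.λ.1 0) (λ.λ.1 0)) (λ.0 (λ.0))
  →6  λ.(λ.λ.1 0) (λ.λ.1 0)
  →7  λ.λ.(λ.λ.1 0) 0
  →8  λ.λ.λ.1 0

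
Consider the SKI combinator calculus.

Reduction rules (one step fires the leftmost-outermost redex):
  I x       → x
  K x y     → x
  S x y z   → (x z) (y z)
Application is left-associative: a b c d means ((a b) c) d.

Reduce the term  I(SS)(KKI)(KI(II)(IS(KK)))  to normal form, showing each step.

Answer: normal form = S(S(KK))(K(S(KK)))  (in 9 steps)

Derivation:
  start: I(SS)(KKI)(KI(II)(IS(KK)))
  [1] SS(KKI)(KI(II)(IS(KK)))
  [2] S(KI(II)(IS(KK)))(KKI(KI(II)(IS(KK))))
  [3] S(I(IS(KK)))(KKI(KI(II)(IS(KK))))
  [4] S(IS(KK))(KKI(KI(II)(IS(KK))))
  [5] S(S(KK))(KKI(KI(II)(IS(KK))))
  [6] S(S(KK))(K(KI(II)(IS(KK))))
  [7] S(S(KK))(K(I(IS(KK))))
  [8] S(S(KK))(K(IS(KK)))
  [9] S(S(KK))(K(S(KK)))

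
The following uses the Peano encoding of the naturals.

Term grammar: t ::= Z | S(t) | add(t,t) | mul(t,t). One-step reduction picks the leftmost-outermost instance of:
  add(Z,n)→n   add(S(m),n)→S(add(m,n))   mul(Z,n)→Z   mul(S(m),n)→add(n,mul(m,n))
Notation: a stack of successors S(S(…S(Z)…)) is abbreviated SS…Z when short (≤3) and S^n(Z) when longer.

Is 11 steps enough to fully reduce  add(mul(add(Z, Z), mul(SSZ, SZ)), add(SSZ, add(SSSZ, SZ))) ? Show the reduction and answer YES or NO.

Answer: YES — reaches normal form S^6(Z) in 10 ≤ 11 steps

Working:
  start: add(mul(add(Z, Z), mul(SSZ, SZ)), add(SSZ, add(SSSZ, SZ)))
  step 1: add(mul(Z, mul(SSZ, SZ)), add(SSZ, add(SSSZ, SZ)))
  step 2: add(Z, add(SSZ, add(SSSZ, SZ)))
  step 3: add(SSZ, add(SSSZ, SZ))
  step 4: S(add(SZ, add(SSSZ, SZ)))
  step 5: S(S(add(Z, add(SSSZ, SZ))))
  step 6: S(S(add(SSSZ, SZ)))
  step 7: S(S(S(add(SSZ, SZ))))
  step 8: S(S(S(S(add(SZ, SZ)))))
  step 9: S(S(S(S(S(add(Z, SZ))))))
  step 10: S^6(Z)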